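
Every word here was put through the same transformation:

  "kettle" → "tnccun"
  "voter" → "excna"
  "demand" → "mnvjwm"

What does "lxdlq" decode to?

couch

Compare letters: k→t is +9, e→n is +9, t→c is +9 — a constant shift. It's a constant shift of +9 (ROT9).
Decoding lxdlq: l−9=c, x−9=o, d−9=u, l−9=c, q−9=h.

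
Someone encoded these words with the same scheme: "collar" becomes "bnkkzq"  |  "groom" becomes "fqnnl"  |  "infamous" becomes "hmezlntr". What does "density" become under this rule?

It's a constant shift of +25 (ROT25).
For density: d+25=c, e+25=d, n+25=m, s+25=r, i+25=h, t+25=s, y+25=x.

cdmrhsx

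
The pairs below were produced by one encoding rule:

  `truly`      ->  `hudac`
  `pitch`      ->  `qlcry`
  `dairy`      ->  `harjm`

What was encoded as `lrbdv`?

The word is reversed, then every letter is shifted forward by 9.
Decoding lrbdv: shift back: l−9=c, r−9=i, b−9=s, d−9=u, v−9=m → cisum; then reverse → music.

music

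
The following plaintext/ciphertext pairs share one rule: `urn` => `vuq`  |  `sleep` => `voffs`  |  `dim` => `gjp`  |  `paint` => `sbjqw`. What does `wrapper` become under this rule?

zubssfu

The shift depends on letter class: consonant r→u is +3, but vowel u→v is +1. Vowels shift forward by 1 and consonants shift forward by 3.
On wrapper: w(cons)+3=z, r(cons)+3=u, a(vowel)+1=b, p(cons)+3=s, p(cons)+3=s, e(vowel)+1=f, r(cons)+3=u.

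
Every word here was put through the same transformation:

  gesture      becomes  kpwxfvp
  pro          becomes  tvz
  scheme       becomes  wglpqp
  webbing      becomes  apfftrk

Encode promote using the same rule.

tvzqzxp

The shift depends on letter class: consonant g→k is +4, but vowel e→p is +11. Vowels shift forward by 11 and consonants shift forward by 4.
Applying it to promote: p(cons)+4=t, r(cons)+4=v, o(vowel)+11=z, m(cons)+4=q, o(vowel)+11=z, t(cons)+4=x, e(vowel)+11=p.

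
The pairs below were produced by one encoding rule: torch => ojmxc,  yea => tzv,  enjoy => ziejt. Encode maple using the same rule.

Compare letters: t→o is +21, o→j is +21, r→m is +21 — a constant shift. This is a Caesar cipher with shift 21.
Applying it to maple: m+21=h, a+21=v, p+21=k, l+21=g, e+21=z.

hvkgz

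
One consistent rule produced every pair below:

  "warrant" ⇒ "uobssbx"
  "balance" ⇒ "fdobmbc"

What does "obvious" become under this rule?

The output letters match the input read backwards, each shifted +1: warrant reversed is tnarraw. The word is reversed, then every letter is shifted forward by 1.
Applying it to obvious: reverse → suoivbo; then shift: s+1=t, u+1=v, o+1=p, i+1=j, v+1=w, b+1=c, o+1=p.

tvpjwcp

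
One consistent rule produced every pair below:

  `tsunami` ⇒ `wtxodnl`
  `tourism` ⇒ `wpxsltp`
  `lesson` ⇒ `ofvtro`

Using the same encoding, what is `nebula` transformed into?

A repeating key of period 2 is used — shifts +3, +1 over and over.
For nebula: n+3=q, e+1=f, b+3=e, u+1=v, l+3=o, a+1=b.

qfevob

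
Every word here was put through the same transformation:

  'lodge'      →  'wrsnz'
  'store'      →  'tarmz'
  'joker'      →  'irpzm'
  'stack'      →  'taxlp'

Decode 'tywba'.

Treating letters as 0–25, the rule is x ↦ 7x + 23 (mod 26).
Decoding tywba: t(19)→15·(19−23)≡18=s; y(24)→15·(24−23)≡15=p; w(22)→15·(22−23)≡11=l; b(1)→15·(1−23)≡8=i; a(0)→15·(0−23)≡19=t (all mod 26).

split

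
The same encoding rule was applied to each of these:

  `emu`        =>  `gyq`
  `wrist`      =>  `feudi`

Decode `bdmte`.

The output letters match the input read backwards, each shifted +12: emu reversed is ume. The word is reversed, then every letter is shifted forward by 12.
Decoding bdmte: shift back: b−12=p, d−12=r, m−12=a, t−12=h, e−12=s → prahs; then reverse → sharp.

sharp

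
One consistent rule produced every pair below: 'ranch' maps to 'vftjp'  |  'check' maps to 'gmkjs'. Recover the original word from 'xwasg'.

The shift increases by 1 at each position, starting from +4: 4, 5, 6, ….
Reversing it on xwasg: x−4=t, w−5=r, a−6=u, s−7=l, g−8=y.

truly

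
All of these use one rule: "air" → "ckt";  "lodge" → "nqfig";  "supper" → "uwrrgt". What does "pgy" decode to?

Compare letters: a→c is +2, i→k is +2, r→t is +2 — a constant shift. Each letter is shifted forward by 2 in the alphabet (a Caesar shift of +2).
Undoing it on pgy: p−2=n, g−2=e, y−2=w.

new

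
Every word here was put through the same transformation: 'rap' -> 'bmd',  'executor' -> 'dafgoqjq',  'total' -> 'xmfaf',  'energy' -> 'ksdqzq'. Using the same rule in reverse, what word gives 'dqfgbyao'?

The output letters match the input read backwards, each shifted +12: rap reversed is par. The word is reversed, then every letter is shifted forward by 12.
Undoing it on dqfgbyao: shift back: d−12=r, q−12=e, f−12=t, g−12=u, b−12=p, y−12=m, a−12=o, o−12=c → retupmoc; then reverse → computer.

computer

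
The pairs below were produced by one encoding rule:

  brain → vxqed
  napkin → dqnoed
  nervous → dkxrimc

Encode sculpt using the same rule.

camtnh

This is an affine cipher: with a=0,…,z=25, each position x becomes (5x+16) mod 26.
For sculpt: s(18)→5·18+16≡2=c; c(2)→5·2+16≡0=a; u(20)→5·20+16≡12=m; l(11)→5·11+16≡19=t; p(15)→5·15+16≡13=n; t(19)→5·19+16≡7=h (all mod 26).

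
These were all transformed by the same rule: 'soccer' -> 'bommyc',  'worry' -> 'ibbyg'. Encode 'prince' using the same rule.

omxsbz

The output letters match the input read backwards, each shifted +10: soccer reversed is reccos. The word is reversed, then every letter is shifted forward by 10.
For prince: reverse → ecnirp; then shift: e+10=o, c+10=m, n+10=x, i+10=s, r+10=b, p+10=z.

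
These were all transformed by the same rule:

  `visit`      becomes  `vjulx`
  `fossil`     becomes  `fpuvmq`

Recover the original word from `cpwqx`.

count

Letter i (0-indexed) is shifted by i+0, so successive shifts are 0, 1, 2, ….
Undoing it on cpwqx: c−0=c, p−1=o, w−2=u, q−3=n, x−4=t.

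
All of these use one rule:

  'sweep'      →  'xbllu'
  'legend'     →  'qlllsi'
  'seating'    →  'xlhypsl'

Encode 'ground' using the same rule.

The rule splits by letter class: vowels +7, consonants +5.
On ground: g(cons)+5=l, r(cons)+5=w, o(vowel)+7=v, u(vowel)+7=b, n(cons)+5=s, d(cons)+5=i.

lwvbsi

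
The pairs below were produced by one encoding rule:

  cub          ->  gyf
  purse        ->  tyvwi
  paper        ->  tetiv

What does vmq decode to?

Compare letters: c→g is +4, u→y is +4, b→f is +4 — a constant shift. It's a constant shift of +4 (ROT4).
Undoing it on vmq: v−4=r, m−4=i, q−4=m.

rim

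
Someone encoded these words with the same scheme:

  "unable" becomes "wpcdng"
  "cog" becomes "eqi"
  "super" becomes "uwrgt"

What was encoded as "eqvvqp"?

cotton

Compare letters: u→w is +2, n→p is +2, a→c is +2 — a constant shift. It's a constant shift of +2 (ROT2).
Reversing it on eqvvqp: e−2=c, q−2=o, v−2=t, v−2=t, q−2=o, p−2=n.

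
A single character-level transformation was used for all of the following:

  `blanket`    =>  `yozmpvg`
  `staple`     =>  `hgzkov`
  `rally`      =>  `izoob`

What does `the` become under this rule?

Each pair mirrors across the alphabet (b↔y, l↔o, a↔z): positions sum to 25. This is the alphabet-reversal cipher (Atbash): a becomes z, b becomes y, etc.
Applying it to the: t↔g, h↔s, e↔v.

gsv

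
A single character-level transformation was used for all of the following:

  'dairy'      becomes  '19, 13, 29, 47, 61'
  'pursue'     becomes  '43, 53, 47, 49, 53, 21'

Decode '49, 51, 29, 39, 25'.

sting

d(#4)→19 and a(#1)→13: differences scale by 2, so n = 2·pos + 11. Each letter becomes 2×(its alphabet position, a=1..z=26) + 11.
Decoding 49, 51, 29, 39, 25: 49→(49−11)÷2=19=s, 51→(51−11)÷2=20=t, 29→(29−11)÷2=9=i, 39→(39−11)÷2=14=n, 25→(25−11)÷2=7=g.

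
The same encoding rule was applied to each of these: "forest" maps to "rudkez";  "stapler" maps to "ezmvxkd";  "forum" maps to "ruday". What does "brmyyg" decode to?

The shifts repeat in a cycle of length 2: positions 0,1,… shift by +12, +6, then the pattern repeats.
Undoing it on brmyyg: b−12=p, r−6=l, m−12=a, y−6=s, y−12=m, g−6=a.

plasma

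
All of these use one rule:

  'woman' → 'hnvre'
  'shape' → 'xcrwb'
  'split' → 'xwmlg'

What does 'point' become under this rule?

wnleg

w(22)→h(7) and o(14)→n(13) fit y≡9x+17 (mod 26); the inverse of 9 mod 26 is 3. Each letter's alphabet position (a=0..z=25) is mapped through 9·x+17 mod 26 — an affine cipher.
On point: p(15)→9·15+17≡22=w; o(14)→9·14+17≡13=n; i(8)→9·8+17≡11=l; n(13)→9·13+17≡4=e; t(19)→9·19+17≡6=g (all mod 26).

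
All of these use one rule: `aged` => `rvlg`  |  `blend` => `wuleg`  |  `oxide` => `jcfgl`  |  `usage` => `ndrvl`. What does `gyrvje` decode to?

dragon

This is an affine cipher: with a=0,…,z=25, each position x becomes (5x+17) mod 26.
Undoing it on gyrvje: g(6)→21·(6−17)≡3=d; y(24)→21·(24−17)≡17=r; r(17)→21·(17−17)≡0=a; v(21)→21·(21−17)≡6=g; j(9)→21·(9−17)≡14=o; e(4)→21·(4−17)≡13=n (all mod 26).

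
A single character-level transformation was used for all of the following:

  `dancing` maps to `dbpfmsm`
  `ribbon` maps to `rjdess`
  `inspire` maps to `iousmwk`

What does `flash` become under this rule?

fmcvl

Each letter shifts forward by its position index (0, 1, 2, …) — the shift grows by one for each successive letter.
For flash: f+0=f, l+1=m, a+2=c, s+3=v, h+4=l.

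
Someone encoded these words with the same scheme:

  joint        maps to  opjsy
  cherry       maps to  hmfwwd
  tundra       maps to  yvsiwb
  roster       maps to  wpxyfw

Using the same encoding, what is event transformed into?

The shift depends on letter class: consonant j→o is +5, but vowel o→p is +1. Vowels shift forward by 1 and consonants shift forward by 5.
Applying it to event: e(vowel)+1=f, v(cons)+5=a, e(vowel)+1=f, n(cons)+5=s, t(cons)+5=y.

fafsy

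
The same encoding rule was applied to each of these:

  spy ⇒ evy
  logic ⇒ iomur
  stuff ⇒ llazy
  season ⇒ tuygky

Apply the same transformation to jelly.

The output letters match the input read backwards, each shifted +6: spy reversed is yps. The word is reversed, then every letter is shifted forward by 6.
Applying it to jelly: reverse → yllej; then shift: y+6=e, l+6=r, l+6=r, e+6=k, j+6=p.

errkp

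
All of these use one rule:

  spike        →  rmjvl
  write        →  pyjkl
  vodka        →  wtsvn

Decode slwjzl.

device

s(18)→r(17) and p(15)→m(12) fit y≡19x+13 (mod 26); the inverse of 19 mod 26 is 11. Each letter's alphabet position (a=0..z=25) is mapped through 19·x+13 mod 26 — an affine cipher.
Undoing it on slwjzl: s(18)→11·(18−13)≡3=d; l(11)→11·(11−13)≡4=e; w(22)→11·(22−13)≡21=v; j(9)→11·(9−13)≡8=i; z(25)→11·(25−13)≡2=c; l(11)→11·(11−13)≡4=e (all mod 26).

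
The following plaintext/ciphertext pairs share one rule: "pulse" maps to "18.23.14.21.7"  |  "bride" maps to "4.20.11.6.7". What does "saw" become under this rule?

21.3.25

Letters become their 1-based position plus 2 (so a→3, b→4, …).
For saw: s=19→21, a=1→3, w=23→25.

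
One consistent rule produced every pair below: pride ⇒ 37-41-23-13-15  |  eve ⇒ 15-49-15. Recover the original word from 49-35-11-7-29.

vocal

The formula is n = 2×(alphabet index, a=1) + 5.
Decoding 49-35-11-7-29: 49→(49−5)÷2=22=v, 35→(35−5)÷2=15=o, 11→(11−5)÷2=3=c, 7→(7−5)÷2=1=a, 29→(29−5)÷2=12=l.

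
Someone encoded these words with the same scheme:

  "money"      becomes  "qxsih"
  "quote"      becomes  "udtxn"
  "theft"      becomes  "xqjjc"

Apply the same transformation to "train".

Shifts by position in money: pos 0: m→q (+4), pos 1: o→x (+9), pos 2: n→s (+5), pos 3: e→i (+4), pos 4: y→h (+9) — repeating every 3. It's a Vigenère-style cipher with numeric key [4,9,5]: position i shifts by key[i mod 3].
Applying it to train: t+4=x, r+9=a, a+5=f, i+4=m, n+9=w.

xafmw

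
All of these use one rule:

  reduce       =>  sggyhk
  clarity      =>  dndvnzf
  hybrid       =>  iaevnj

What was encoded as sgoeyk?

relate

In reduce: r→s is +1, e→g is +2, d→g is +3, u→y is +4 — the shift increases by 1 each position. Each letter shifts forward by (position + 1), i.e. 1, 2, 3, … — the shift grows by one for each successive letter.
Reversing it on sgoeyk: s−1=r, g−2=e, o−3=l, e−4=a, y−5=t, k−6=e.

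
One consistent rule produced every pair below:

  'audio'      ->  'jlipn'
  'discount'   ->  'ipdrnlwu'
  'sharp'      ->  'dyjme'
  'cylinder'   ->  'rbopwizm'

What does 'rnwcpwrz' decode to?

a(0)→j(9) and u(20)→l(11) fit y≡17x+9 (mod 26); the inverse of 17 mod 26 is 23. This is an affine cipher: with a=0,…,z=25, each position x becomes (17x+9) mod 26.
Reversing it on rnwcpwrz: r(17)→23·(17−9)≡2=c; n(13)→23·(13−9)≡14=o; w(22)→23·(22−9)≡13=n; c(2)→23·(2−9)≡21=v; p(15)→23·(15−9)≡8=i; w(22)→23·(22−9)≡13=n; r(17)→23·(17−9)≡2=c; z(25)→23·(25−9)≡4=e (all mod 26).

convince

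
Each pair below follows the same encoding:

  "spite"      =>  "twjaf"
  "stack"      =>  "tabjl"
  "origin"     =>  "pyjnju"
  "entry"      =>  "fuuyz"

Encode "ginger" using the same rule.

A repeating key of period 2 is used — shifts +1, +7 over and over.
For ginger: g+1=h, i+7=p, n+1=o, g+7=n, e+1=f, r+7=y.

hponfy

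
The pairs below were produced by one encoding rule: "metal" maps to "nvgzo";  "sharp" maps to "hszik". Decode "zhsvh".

ashes

Each letter is replaced by its mirror in the alphabet: a↔z, b↔y, c↔x, and so on (the Atbash cipher).
Reversing it on zhsvh: z↔a, h↔s, s↔h, v↔e, h↔s.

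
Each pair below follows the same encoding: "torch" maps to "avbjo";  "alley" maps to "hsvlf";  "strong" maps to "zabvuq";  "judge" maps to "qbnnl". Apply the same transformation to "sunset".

Shifts by position in torch: pos 0: t→a (+7), pos 1: o→v (+7), pos 2: r→b (+10), pos 3: c→j (+7), pos 4: h→o (+7) — repeating every 3. A repeating key of period 3 is used — shifts +7, +7, +10 over and over.
Applying it to sunset: s+7=z, u+7=b, n+10=x, s+7=z, e+7=l, t+10=d.

zbxzld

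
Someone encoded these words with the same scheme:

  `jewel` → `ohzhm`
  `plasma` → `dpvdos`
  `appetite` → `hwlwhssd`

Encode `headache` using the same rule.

The output letters match the input read backwards, each shifted +3: jewel reversed is lewej. Two steps: reverse the string, then apply a Caesar shift of +3.
On headache: reverse → ehcadaeh; then shift: e+3=h, h+3=k, c+3=f, a+3=d, d+3=g, a+3=d, e+3=h, h+3=k.

hkfdgdhk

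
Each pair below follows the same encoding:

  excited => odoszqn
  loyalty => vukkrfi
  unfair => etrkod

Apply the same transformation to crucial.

mxgmomv

Shifts by position in excited: pos 0: e→o (+10), pos 1: x→d (+6), pos 2: c→o (+12), pos 3: i→s (+10), pos 4: t→z (+6), pos 5: e→q (+12) — repeating every 3. The shifts repeat in a cycle of length 3: positions 0,1,… shift by +10, +6, +12, then the pattern repeats.
On crucial: c+10=m, r+6=x, u+12=g, c+10=m, i+6=o, a+12=m, l+10=v.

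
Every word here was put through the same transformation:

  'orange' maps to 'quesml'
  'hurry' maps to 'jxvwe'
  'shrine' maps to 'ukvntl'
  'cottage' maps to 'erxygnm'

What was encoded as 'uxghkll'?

succeed

The shift increases by 1 at each position, starting from +2: 2, 3, 4, ….
Decoding uxghkll: u−2=s, x−3=u, g−4=c, h−5=c, k−6=e, l−7=e, l−8=d.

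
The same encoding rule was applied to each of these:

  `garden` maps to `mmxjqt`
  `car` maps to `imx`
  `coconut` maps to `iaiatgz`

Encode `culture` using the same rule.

igrzgxq

Vowels shift forward by 12 and consonants shift forward by 6.
On culture: c(cons)+6=i, u(vowel)+12=g, l(cons)+6=r, t(cons)+6=z, u(vowel)+12=g, r(cons)+6=x, e(vowel)+12=q.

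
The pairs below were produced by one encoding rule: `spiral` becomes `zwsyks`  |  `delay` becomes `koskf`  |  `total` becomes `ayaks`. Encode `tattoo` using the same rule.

akaayy

The shift depends on letter class: consonant s→z is +7, but vowel i→s is +10. Vowels shift forward by 10 and consonants shift forward by 7.
Applying it to tattoo: t(cons)+7=a, a(vowel)+10=k, t(cons)+7=a, t(cons)+7=a, o(vowel)+10=y, o(vowel)+10=y.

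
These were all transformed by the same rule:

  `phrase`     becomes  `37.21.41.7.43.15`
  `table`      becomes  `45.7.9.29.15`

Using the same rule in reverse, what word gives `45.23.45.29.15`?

title

p(#16)→37 and h(#8)→21: differences scale by 2, so n = 2·pos + 5. The formula is n = 2×(alphabet index, a=1) + 5.
Reversing it on 45.23.45.29.15: 45→(45−5)÷2=20=t, 23→(23−5)÷2=9=i, 45→(45−5)÷2=20=t, 29→(29−5)÷2=12=l, 15→(15−5)÷2=5=e.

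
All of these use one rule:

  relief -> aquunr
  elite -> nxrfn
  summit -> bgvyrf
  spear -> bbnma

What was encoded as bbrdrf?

Shifts by position in relief: pos 0: r→a (+9), pos 1: e→q (+12), pos 2: l→u (+9), pos 3: i→u (+12) — repeating every 2. It's a Vigenère-style cipher with numeric key [9,12]: position i shifts by key[i mod 2].
Reversing it on bbrdrf: b−9=s, b−12=p, r−9=i, d−12=r, r−9=i, f−12=t.

spirit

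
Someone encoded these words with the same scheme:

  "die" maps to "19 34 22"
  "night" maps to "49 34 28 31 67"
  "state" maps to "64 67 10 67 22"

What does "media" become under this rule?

46 22 19 34 10

d(#4)→19 and i(#9)→34: differences scale by 3, so n = 3·pos + 7. The formula is n = 3×(alphabet index, a=1) + 7.
Applying it to media: m=13→46, e=5→22, d=4→19, i=9→34, a=1→10.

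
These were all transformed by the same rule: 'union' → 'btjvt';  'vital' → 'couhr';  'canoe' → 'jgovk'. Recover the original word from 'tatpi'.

Shifts by position in union: pos 0: u→b (+7), pos 1: n→t (+6), pos 2: i→j (+1), pos 3: o→v (+7), pos 4: n→t (+6) — repeating every 3. It's a Vigenère-style cipher with numeric key [7,6,1]: position i shifts by key[i mod 3].
Decoding tatpi: t−7=m, a−6=u, t−1=s, p−7=i, i−6=c.

music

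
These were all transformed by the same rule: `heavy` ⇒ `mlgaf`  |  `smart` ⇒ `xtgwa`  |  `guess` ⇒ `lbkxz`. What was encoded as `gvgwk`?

Shifts by position in heavy: pos 0: h→m (+5), pos 1: e→l (+7), pos 2: a→g (+6), pos 3: v→a (+5), pos 4: y→f (+7) — repeating every 3. The shifts repeat in a cycle of length 3: positions 0,1,… shift by +5, +7, +6, then the pattern repeats.
Decoding gvgwk: g−5=b, v−7=o, g−6=a, w−5=r, k−7=d.

board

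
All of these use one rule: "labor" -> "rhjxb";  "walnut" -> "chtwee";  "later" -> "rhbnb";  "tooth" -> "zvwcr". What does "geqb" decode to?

axis

In labor: l→r is +6, a→h is +7, b→j is +8, o→x is +9 — the shift increases by 1 each position. Each letter shifts forward by (position + 6), i.e. 6, 7, 8, … — the shift grows by one for each successive letter.
Decoding geqb: g−6=a, e−7=x, q−8=i, b−9=s.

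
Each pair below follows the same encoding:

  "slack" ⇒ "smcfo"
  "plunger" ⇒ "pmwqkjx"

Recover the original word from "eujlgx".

ethics

In slack: s→s is +0, l→m is +1, a→c is +2, c→f is +3 — the shift increases by 1 each position. Letter i (0-indexed) is shifted by i+0, so successive shifts are 0, 1, 2, ….
Decoding eujlgx: e−0=e, u−1=t, j−2=h, l−3=i, g−4=c, x−5=s.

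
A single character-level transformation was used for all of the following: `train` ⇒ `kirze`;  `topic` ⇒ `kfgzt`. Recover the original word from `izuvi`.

Compare letters: t→k is +17, r→i is +17, a→r is +17 — a constant shift. Each letter is shifted forward by 17 in the alphabet (a Caesar shift of +17).
Decoding izuvi: i−17=r, z−17=i, u−17=d, v−17=e, i−17=r.

rider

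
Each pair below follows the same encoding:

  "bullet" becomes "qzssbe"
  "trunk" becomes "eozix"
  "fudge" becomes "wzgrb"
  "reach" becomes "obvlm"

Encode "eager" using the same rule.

bvrbo

b(1)→q(16) and u(20)→z(25) fit y≡21x+21 (mod 26); the inverse of 21 mod 26 is 5. Each letter's alphabet position (a=0..z=25) is mapped through 21·x+21 mod 26 — an affine cipher.
For eager: e(4)→21·4+21≡1=b; a(0)→21·0+21≡21=v; g(6)→21·6+21≡17=r; e(4)→21·4+21≡1=b; r(17)→21·17+21≡14=o (all mod 26).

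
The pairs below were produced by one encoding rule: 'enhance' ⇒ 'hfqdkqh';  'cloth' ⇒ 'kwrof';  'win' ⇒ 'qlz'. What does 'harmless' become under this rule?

The output letters match the input read backwards, each shifted +3: enhance reversed is ecnahne. The word is reversed, then every letter is shifted forward by 3.
Applying it to harmless: reverse → sselmrah; then shift: s+3=v, s+3=v, e+3=h, l+3=o, m+3=p, r+3=u, a+3=d, h+3=k.

vvhopudk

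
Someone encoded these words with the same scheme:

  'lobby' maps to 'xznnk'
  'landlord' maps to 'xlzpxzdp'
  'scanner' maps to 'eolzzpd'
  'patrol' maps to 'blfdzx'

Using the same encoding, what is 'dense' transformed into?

ppzep

Two shifts are in play — +11 for a/e/i/o/u, +12 for every other letter.
On dense: d(cons)+12=p, e(vowel)+11=p, n(cons)+12=z, s(cons)+12=e, e(vowel)+11=p.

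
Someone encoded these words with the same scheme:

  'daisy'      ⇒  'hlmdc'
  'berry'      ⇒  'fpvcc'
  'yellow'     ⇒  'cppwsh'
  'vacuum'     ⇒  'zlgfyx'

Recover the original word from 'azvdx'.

Shifts by position in daisy: pos 0: d→h (+4), pos 1: a→l (+11), pos 2: i→m (+4), pos 3: s→d (+11) — repeating every 2. It's a Vigenère-style cipher with numeric key [4,11]: position i shifts by key[i mod 2].
Undoing it on azvdx: a−4=w, z−11=o, v−4=r, d−11=s, x−4=t.

worst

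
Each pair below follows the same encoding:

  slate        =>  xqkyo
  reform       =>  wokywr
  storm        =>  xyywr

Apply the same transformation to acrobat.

khwygky

The shift depends on letter class: consonant s→x is +5, but vowel a→k is +10. Two shifts are in play — +10 for a/e/i/o/u, +5 for every other letter.
Applying it to acrobat: a(vowel)+10=k, c(cons)+5=h, r(cons)+5=w, o(vowel)+10=y, b(cons)+5=g, a(vowel)+10=k, t(cons)+5=y.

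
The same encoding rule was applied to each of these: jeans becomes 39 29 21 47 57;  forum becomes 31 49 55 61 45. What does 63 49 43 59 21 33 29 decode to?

voltage

j(#10)→39 and e(#5)→29: differences scale by 2, so n = 2·pos + 19. The formula is n = 2×(alphabet index, a=1) + 19.
Reversing it on 63 49 43 59 21 33 29: 63→(63−19)÷2=22=v, 49→(49−19)÷2=15=o, 43→(43−19)÷2=12=l, 59→(59−19)÷2=20=t, 21→(21−19)÷2=1=a, 33→(33−19)÷2=7=g, 29→(29−19)÷2=5=e.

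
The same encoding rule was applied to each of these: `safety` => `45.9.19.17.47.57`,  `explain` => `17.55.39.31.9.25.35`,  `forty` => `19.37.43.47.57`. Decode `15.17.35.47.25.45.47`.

s(#19)→45 and a(#1)→9: differences scale by 2, so n = 2·pos + 7. The formula is n = 2×(alphabet index, a=1) + 7.
Reversing it on 15.17.35.47.25.45.47: 15→(15−7)÷2=4=d, 17→(17−7)÷2=5=e, 35→(35−7)÷2=14=n, 47→(47−7)÷2=20=t, 25→(25−7)÷2=9=i, 45→(45−7)÷2=19=s, 47→(47−7)÷2=20=t.

dentist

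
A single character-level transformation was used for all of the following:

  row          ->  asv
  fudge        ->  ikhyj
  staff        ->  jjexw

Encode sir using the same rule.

vmw

The output letters match the input read backwards, each shifted +4: row reversed is wor. Read the word backwards and shift each letter +4.
Applying it to sir: reverse → ris; then shift: r+4=v, i+4=m, s+4=w.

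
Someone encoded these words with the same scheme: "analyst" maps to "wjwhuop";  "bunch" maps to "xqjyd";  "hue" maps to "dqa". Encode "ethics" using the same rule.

Compare letters: a→w is +22, n→j is +22, a→w is +22 — a constant shift. It's a constant shift of +22 (ROT22).
For ethics: e+22=a, t+22=p, h+22=d, i+22=e, c+22=y, s+22=o.

apdeyo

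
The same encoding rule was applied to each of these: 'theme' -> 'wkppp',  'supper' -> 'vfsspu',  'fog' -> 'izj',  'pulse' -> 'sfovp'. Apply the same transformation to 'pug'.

The shift depends on letter class: consonant t→w is +3, but vowel e→p is +11. The rule splits by letter class: vowels +11, consonants +3.
Applying it to pug: p(cons)+3=s, u(vowel)+11=f, g(cons)+3=j.

sfj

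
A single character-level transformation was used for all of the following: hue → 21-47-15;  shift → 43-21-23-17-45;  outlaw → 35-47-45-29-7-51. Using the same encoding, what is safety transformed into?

43-7-17-15-45-55

The formula is n = 2×(alphabet index, a=1) + 5.
For safety: s=19→43, a=1→7, f=6→17, e=5→15, t=20→45, y=25→55.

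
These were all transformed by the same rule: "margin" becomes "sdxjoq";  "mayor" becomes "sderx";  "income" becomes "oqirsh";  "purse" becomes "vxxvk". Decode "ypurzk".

Shifts by position in margin: pos 0: m→s (+6), pos 1: a→d (+3), pos 2: r→x (+6), pos 3: g→j (+3) — repeating every 2. It's a Vigenère-style cipher with numeric key [6,3]: position i shifts by key[i mod 2].
Decoding ypurzk: y−6=s, p−3=m, u−6=o, r−3=o, z−6=t, k−3=h.

smooth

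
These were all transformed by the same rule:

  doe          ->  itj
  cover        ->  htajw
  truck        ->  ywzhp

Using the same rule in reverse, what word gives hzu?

cup

Compare letters: d→i is +5, o→t is +5, e→j is +5 — a constant shift. It's a constant shift of +5 (ROT5).
Undoing it on hzu: h−5=c, z−5=u, u−5=p.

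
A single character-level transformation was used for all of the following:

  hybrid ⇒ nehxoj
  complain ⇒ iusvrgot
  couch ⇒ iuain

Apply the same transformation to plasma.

vrgysg

Compare letters: h→n is +6, y→e is +6, b→h is +6 — a constant shift. It's a constant shift of +6 (ROT6).
For plasma: p+6=v, l+6=r, a+6=g, s+6=y, m+6=s, a+6=g.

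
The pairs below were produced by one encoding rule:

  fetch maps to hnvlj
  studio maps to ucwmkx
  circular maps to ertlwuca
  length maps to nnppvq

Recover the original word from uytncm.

A repeating key of period 2 is used — shifts +2, +9 over and over.
Decoding uytncm: u−2=s, y−9=p, t−2=r, n−9=e, c−2=a, m−9=d.

spread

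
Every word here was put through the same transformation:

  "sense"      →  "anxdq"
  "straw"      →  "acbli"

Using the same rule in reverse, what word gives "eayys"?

wrong

Letter i (0-indexed) is shifted by i+8, so successive shifts are 8, 9, 10, ….
Reversing it on eayys: e−8=w, a−9=r, y−10=o, y−11=n, s−12=g.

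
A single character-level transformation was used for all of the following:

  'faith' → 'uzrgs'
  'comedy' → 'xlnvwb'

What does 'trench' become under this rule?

Each pair mirrors across the alphabet (f↔u, a↔z, i↔r): positions sum to 25. Letters are reflected about the middle of the alphabet (position → 25−position): Atbash.
On trench: t↔g, r↔i, e↔v, n↔m, c↔x, h↔s.

givmxs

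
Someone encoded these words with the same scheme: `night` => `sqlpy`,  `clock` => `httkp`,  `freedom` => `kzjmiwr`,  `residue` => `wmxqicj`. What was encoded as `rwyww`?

motor

Shifts by position in night: pos 0: n→s (+5), pos 1: i→q (+8), pos 2: g→l (+5), pos 3: h→p (+8) — repeating every 2. A repeating key of period 2 is used — shifts +5, +8 over and over.
Undoing it on rwyww: r−5=m, w−8=o, y−5=t, w−8=o, w−5=r.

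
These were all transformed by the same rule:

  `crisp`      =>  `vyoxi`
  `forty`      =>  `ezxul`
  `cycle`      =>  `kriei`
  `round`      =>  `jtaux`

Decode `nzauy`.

south

The output letters match the input read backwards, each shifted +6: crisp reversed is psirc. Read the word backwards and shift each letter +6.
Decoding nzauy: shift back: n−6=h, z−6=t, a−6=u, u−6=o, y−6=s → htuos; then reverse → south.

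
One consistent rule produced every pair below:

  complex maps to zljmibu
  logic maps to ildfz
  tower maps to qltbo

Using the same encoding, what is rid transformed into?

ofa

Every letter moves 23 places later in the alphabet, wrapping around z→a.
For rid: r+23=o, i+23=f, d+23=a.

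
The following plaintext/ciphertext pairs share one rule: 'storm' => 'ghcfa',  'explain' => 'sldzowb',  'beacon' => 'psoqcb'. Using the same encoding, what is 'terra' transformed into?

Compare letters: s→g is +14, t→h is +14, o→c is +14 — a constant shift. Every letter moves 14 places later in the alphabet, wrapping around z→a.
Applying it to terra: t+14=h, e+14=s, r+14=f, r+14=f, a+14=o.

hsffo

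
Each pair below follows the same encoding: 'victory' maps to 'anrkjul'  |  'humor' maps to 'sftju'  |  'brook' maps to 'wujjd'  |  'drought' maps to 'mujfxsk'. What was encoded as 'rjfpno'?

cousin

v(21)→a(0) and i(8)→n(13) fit y≡21x+1 (mod 26); the inverse of 21 mod 26 is 5. Treating letters as 0–25, the rule is x ↦ 21x + 1 (mod 26).
Reversing it on rjfpno: r(17)→5·(17−1)≡2=c; j(9)→5·(9−1)≡14=o; f(5)→5·(5−1)≡20=u; p(15)→5·(15−1)≡18=s; n(13)→5·(13−1)≡8=i; o(14)→5·(14−1)≡13=n (all mod 26).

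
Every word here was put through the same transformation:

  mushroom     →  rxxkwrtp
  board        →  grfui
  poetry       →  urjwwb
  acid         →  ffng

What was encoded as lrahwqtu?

Shifts by position in mushroom: pos 0: m→r (+5), pos 1: u→x (+3), pos 2: s→x (+5), pos 3: h→k (+3) — repeating every 2. The shifts repeat in a cycle of length 2: positions 0,1,… shift by +5, +3, then the pattern repeats.
Undoing it on lrahwqtu: l−5=g, r−3=o, a−5=v, h−3=e, w−5=r, q−3=n, t−5=o, u−3=r.

governor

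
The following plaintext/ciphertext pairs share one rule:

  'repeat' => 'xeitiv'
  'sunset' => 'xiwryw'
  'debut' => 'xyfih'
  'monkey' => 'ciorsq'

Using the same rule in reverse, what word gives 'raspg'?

clown

The output letters match the input read backwards, each shifted +4: repeat reversed is taeper. Read the word backwards and shift each letter +4.
Decoding raspg: shift back: r−4=n, a−4=w, s−4=o, p−4=l, g−4=c → nwolc; then reverse → clown.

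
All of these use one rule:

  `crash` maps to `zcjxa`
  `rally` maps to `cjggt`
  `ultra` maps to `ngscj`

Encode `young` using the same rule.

Each letter's alphabet position (a=0..z=25) is mapped through 21·x+9 mod 26 — an affine cipher.
For young: y(24)→21·24+9≡19=t; o(14)→21·14+9≡17=r; u(20)→21·20+9≡13=n; n(13)→21·13+9≡22=w; g(6)→21·6+9≡5=f (all mod 26).

trnwf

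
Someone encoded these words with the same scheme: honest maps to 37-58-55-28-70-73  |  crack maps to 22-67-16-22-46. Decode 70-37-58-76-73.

With a=1..z=26, the number is 3·pos + 13.
Reversing it on 70-37-58-76-73: 70→(70−13)÷3=19=s, 37→(37−13)÷3=8=h, 58→(58−13)÷3=15=o, 76→(76−13)÷3=21=u, 73→(73−13)÷3=20=t.

shout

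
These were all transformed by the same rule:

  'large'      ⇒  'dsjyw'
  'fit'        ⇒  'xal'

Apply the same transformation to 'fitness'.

xalfwkk

Compare letters: l→d is +18, a→s is +18, r→j is +18 — a constant shift. It's a constant shift of +18 (ROT18).
On fitness: f+18=x, i+18=a, t+18=l, n+18=f, e+18=w, s+18=k, s+18=k.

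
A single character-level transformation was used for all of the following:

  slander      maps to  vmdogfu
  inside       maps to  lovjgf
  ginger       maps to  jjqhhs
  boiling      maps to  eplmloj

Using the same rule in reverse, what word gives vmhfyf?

A repeating key of period 2 is used — shifts +3, +1 over and over.
Reversing it on vmhfyf: v−3=s, m−1=l, h−3=e, f−1=e, y−3=v, f−1=e.

sleeve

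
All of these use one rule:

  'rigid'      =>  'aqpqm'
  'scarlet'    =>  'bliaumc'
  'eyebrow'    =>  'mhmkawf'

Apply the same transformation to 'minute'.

vqwccm

The shift depends on letter class: consonant r→a is +9, but vowel i→q is +8. The rule splits by letter class: vowels +8, consonants +9.
For minute: m(cons)+9=v, i(vowel)+8=q, n(cons)+9=w, u(vowel)+8=c, t(cons)+9=c, e(vowel)+8=m.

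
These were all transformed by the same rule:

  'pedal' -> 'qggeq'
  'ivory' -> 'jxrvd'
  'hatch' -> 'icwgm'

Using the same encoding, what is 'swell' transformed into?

tyhpq

In pedal: p→q is +1, e→g is +2, d→g is +3, a→e is +4 — the shift increases by 1 each position. Each letter shifts forward by (position + 1), i.e. 1, 2, 3, … — the shift grows by one for each successive letter.
On swell: s+1=t, w+2=y, e+3=h, l+4=p, l+5=q.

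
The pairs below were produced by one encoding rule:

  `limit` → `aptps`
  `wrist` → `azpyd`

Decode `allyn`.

greet

The output letters match the input read backwards, each shifted +7: limit reversed is timil. Two steps: reverse the string, then apply a Caesar shift of +7.
Reversing it on allyn: shift back: a−7=t, l−7=e, l−7=e, y−7=r, n−7=g → teerg; then reverse → greet.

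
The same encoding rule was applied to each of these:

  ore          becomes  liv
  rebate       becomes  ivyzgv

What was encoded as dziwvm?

Each letter is replaced by its mirror in the alphabet: a↔z, b↔y, c↔x, and so on (the Atbash cipher).
Decoding dziwvm: d↔w, z↔a, i↔r, w↔d, v↔e, m↔n.

warden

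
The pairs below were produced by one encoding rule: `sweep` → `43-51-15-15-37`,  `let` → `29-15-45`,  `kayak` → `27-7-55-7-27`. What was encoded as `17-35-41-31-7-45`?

format

s(#19)→43 and w(#23)→51: differences scale by 2, so n = 2·pos + 5. With a=1..z=26, the number is 2·pos + 5.
Reversing it on 17-35-41-31-7-45: 17→(17−5)÷2=6=f, 35→(35−5)÷2=15=o, 41→(41−5)÷2=18=r, 31→(31−5)÷2=13=m, 7→(7−5)÷2=1=a, 45→(45−5)÷2=20=t.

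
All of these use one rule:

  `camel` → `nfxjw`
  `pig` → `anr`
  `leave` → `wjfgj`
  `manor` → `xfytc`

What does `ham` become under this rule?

sfx

The shift depends on letter class: consonant c→n is +11, but vowel a→f is +5. The rule splits by letter class: vowels +5, consonants +11.
Applying it to ham: h(cons)+11=s, a(vowel)+5=f, m(cons)+11=x.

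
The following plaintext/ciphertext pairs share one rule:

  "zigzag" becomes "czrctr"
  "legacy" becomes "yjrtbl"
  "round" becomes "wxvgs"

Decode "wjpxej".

Treating letters as 0–25, the rule is x ↦ 17x + 19 (mod 26).
Undoing it on wjpxej: w(22)→23·(22−19)≡17=r; j(9)→23·(9−19)≡4=e; p(15)→23·(15−19)≡12=m; x(23)→23·(23−19)≡14=o; e(4)→23·(4−19)≡19=t; j(9)→23·(9−19)≡4=e (all mod 26).

remote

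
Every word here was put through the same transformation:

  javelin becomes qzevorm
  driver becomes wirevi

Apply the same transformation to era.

viz

Each pair mirrors across the alphabet (j↔q, a↔z, v↔e): positions sum to 25. Each letter is replaced by its mirror in the alphabet: a↔z, b↔y, c↔x, and so on (the Atbash cipher).
On era: e↔v, r↔i, a↔z.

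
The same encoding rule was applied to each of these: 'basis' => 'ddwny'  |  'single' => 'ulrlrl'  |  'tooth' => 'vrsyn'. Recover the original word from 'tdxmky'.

rather

In basis: b→d is +2, a→d is +3, s→w is +4, i→n is +5 — the shift increases by 1 each position. The shift increases by 1 at each position, starting from +2: 2, 3, 4, ….
Decoding tdxmky: t−2=r, d−3=a, x−4=t, m−5=h, k−6=e, y−7=r.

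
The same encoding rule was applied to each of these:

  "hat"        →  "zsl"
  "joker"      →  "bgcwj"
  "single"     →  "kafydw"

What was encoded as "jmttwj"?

Compare letters: h→z is +18, a→s is +18, t→l is +18 — a constant shift. Each letter is shifted forward by 18 in the alphabet (a Caesar shift of +18).
Decoding jmttwj: j−18=r, m−18=u, t−18=b, t−18=b, w−18=e, j−18=r.

rubber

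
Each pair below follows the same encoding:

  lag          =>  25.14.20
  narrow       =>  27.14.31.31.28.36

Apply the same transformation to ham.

The number is (letter's place in the alphabet, a=1) + 13.
Applying it to ham: h=8→21, a=1→14, m=13→26.

21.14.26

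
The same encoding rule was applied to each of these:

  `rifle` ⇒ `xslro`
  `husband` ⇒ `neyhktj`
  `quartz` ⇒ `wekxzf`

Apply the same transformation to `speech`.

Two shifts are in play — +10 for a/e/i/o/u, +6 for every other letter.
Applying it to speech: s(cons)+6=y, p(cons)+6=v, e(vowel)+10=o, e(vowel)+10=o, c(cons)+6=i, h(cons)+6=n.

yvooin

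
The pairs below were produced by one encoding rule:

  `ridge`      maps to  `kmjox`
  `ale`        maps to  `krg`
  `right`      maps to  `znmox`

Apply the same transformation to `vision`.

tuoyob

The output letters match the input read backwards, each shifted +6: ridge reversed is egdir. The word is reversed, then every letter is shifted forward by 6.
Applying it to vision: reverse → noisiv; then shift: n+6=t, o+6=u, i+6=o, s+6=y, i+6=o, v+6=b.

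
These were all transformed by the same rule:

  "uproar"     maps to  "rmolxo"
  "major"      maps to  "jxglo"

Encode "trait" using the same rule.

Compare letters: u→r is +23, p→m is +23, r→o is +23 — a constant shift. This is a Caesar cipher with shift 23.
For trait: t+23=q, r+23=o, a+23=x, i+23=f, t+23=q.

qoxfq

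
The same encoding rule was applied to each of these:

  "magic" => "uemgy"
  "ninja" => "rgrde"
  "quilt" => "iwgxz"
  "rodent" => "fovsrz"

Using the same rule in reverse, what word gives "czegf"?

m(12)→u(20) and a(0)→e(4) fit y≡23x+4 (mod 26); the inverse of 23 mod 26 is 17. Each letter's alphabet position (a=0..z=25) is mapped through 23·x+4 mod 26 — an affine cipher.
Undoing it on czegf: c(2)→17·(2−4)≡18=s; z(25)→17·(25−4)≡19=t; e(4)→17·(4−4)≡0=a; g(6)→17·(6−4)≡8=i; f(5)→17·(5−4)≡17=r (all mod 26).

stair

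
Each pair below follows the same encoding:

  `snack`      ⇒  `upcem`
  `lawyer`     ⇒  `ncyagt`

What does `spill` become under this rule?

Compare letters: s→u is +2, n→p is +2, a→c is +2 — a constant shift. Each letter is shifted forward by 2 in the alphabet (a Caesar shift of +2).
On spill: s+2=u, p+2=r, i+2=k, l+2=n, l+2=n.

urknn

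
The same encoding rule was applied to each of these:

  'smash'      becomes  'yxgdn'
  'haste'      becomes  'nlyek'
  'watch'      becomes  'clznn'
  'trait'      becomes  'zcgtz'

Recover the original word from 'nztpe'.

Shifts by position in smash: pos 0: s→y (+6), pos 1: m→x (+11), pos 2: a→g (+6), pos 3: s→d (+11) — repeating every 2. The shifts repeat in a cycle of length 2: positions 0,1,… shift by +6, +11, then the pattern repeats.
Decoding nztpe: n−6=h, z−11=o, t−6=n, p−11=e, e−6=y.

honey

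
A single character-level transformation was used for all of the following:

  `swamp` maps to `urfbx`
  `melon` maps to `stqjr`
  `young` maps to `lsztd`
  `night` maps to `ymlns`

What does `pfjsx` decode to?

sneak

The output letters match the input read backwards, each shifted +5: swamp reversed is pmaws. Two steps: reverse the string, then apply a Caesar shift of +5.
Decoding pfjsx: shift back: p−5=k, f−5=a, j−5=e, s−5=n, x−5=s → kaens; then reverse → sneak.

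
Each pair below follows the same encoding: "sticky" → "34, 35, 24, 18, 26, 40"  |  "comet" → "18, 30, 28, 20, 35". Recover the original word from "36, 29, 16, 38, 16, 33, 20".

s is letter #19 and maps to 34: an offset of 15. The number is (letter's place in the alphabet, a=1) + 15.
Decoding 36, 29, 16, 38, 16, 33, 20: 36→(36−15)÷1=21=u, 29→(29−15)÷1=14=n, 16→(16−15)÷1=1=a, 38→(38−15)÷1=23=w, 16→(16−15)÷1=1=a, 33→(33−15)÷1=18=r, 20→(20−15)÷1=5=e.

unaware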